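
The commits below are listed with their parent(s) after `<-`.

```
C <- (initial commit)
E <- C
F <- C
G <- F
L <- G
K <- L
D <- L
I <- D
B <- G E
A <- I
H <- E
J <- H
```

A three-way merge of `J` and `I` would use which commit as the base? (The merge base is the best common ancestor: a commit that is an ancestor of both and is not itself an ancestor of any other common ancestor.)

Ancestors of J: {C, E, H, J}.
Ancestors of I: {C, D, F, G, I, L}.
Common ancestors: {C}.
The only common ancestor is C, so it is the merge base.

C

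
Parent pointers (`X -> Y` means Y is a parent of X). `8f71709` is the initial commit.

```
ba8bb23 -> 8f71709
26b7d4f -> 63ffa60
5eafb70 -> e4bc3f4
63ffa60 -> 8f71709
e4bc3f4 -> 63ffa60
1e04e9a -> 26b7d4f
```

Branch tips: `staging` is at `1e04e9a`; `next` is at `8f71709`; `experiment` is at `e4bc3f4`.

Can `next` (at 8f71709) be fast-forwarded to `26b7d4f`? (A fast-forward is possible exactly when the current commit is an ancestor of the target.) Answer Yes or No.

Yes

A fast-forward from 8f71709 to 26b7d4f is possible iff 8f71709 is an ancestor of 26b7d4f.
Ancestors of 26b7d4f: {26b7d4f, 63ffa60, 8f71709}.
8f71709 is among them, so fast-forward is possible.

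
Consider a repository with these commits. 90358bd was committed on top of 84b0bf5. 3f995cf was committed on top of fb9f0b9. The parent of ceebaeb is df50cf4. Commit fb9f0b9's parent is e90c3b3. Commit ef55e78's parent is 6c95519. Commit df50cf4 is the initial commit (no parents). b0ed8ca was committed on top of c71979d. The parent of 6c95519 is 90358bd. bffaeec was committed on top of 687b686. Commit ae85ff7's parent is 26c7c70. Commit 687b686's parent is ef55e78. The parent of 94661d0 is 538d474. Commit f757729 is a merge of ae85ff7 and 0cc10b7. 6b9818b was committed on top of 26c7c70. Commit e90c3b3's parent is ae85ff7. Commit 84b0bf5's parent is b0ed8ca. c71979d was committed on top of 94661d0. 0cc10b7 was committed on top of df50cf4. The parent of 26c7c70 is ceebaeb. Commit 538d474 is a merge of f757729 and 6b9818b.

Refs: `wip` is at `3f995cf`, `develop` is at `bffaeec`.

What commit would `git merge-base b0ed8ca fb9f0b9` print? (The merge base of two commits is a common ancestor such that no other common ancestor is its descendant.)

ae85ff7

Ancestors of b0ed8ca: {0cc10b7, 26c7c70, 538d474, 6b9818b, 94661d0, ae85ff7, b0ed8ca, c71979d, ceebaeb, df50cf4, f757729}.
Ancestors of fb9f0b9: {26c7c70, ae85ff7, ceebaeb, df50cf4, e90c3b3, fb9f0b9}.
Common ancestors: {26c7c70, ae85ff7, ceebaeb, df50cf4}.
Among these, ae85ff7 is not an ancestor of any other common ancestor — it is the merge base.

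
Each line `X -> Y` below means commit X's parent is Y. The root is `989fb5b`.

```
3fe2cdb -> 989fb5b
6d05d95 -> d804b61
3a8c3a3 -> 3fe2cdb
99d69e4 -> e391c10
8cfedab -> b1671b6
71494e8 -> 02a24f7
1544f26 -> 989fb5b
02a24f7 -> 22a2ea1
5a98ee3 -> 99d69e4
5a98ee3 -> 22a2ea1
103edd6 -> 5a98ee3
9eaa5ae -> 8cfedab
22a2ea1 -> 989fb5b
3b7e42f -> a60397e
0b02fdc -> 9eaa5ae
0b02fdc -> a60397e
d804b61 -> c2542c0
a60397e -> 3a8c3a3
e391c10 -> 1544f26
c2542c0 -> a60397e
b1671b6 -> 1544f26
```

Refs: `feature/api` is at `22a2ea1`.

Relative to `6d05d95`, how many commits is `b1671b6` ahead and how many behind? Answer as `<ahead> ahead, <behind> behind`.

2 ahead, 6 behind

Reachable from b1671b6: {1544f26, 989fb5b, b1671b6}.
Reachable from 6d05d95: {3a8c3a3, 3fe2cdb, 6d05d95, 989fb5b, a60397e, c2542c0, d804b61}.
Only in b1671b6's history (ahead): {1544f26, b1671b6} — 2.
Only in 6d05d95's history (behind): {3a8c3a3, 3fe2cdb, 6d05d95, a60397e, c2542c0, d804b61} — 6.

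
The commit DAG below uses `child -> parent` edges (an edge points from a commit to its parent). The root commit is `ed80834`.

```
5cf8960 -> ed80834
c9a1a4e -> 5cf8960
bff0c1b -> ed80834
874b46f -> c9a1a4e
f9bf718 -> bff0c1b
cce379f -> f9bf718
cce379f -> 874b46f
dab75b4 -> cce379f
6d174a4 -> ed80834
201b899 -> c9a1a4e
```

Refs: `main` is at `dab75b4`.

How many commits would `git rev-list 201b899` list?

Walking parent pointers from 201b899: reachable set = {201b899, 5cf8960, c9a1a4e, ed80834}.
That is 4 commits.

4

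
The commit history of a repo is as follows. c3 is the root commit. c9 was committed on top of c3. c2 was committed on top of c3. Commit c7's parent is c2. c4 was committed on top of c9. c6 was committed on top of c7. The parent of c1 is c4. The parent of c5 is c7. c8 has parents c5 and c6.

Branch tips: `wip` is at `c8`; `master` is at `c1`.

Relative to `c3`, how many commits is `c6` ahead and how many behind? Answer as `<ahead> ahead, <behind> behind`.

3 ahead, 0 behind

Reachable from c6: {c2, c3, c6, c7}.
Reachable from c3: {c3}.
Only in c6's history (ahead): {c2, c6, c7} — 3.
Only in c3's history (behind): {} — 0.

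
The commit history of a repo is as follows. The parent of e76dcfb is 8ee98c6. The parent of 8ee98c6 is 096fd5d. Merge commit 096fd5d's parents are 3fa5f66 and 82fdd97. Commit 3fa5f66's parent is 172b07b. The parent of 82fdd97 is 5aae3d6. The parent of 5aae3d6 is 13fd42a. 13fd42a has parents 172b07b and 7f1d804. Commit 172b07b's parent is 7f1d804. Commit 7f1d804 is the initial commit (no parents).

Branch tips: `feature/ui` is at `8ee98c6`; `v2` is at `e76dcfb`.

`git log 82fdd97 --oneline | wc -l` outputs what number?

5

Walking parent pointers from 82fdd97: reachable set = {13fd42a, 172b07b, 5aae3d6, 7f1d804, 82fdd97}.
That is 5 commits.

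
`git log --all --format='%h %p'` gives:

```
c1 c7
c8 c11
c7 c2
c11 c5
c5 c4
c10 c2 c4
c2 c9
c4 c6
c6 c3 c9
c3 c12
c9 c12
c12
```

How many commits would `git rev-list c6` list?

4

Walking parent pointers from c6: reachable set = {c12, c3, c6, c9}.
That is 4 commits.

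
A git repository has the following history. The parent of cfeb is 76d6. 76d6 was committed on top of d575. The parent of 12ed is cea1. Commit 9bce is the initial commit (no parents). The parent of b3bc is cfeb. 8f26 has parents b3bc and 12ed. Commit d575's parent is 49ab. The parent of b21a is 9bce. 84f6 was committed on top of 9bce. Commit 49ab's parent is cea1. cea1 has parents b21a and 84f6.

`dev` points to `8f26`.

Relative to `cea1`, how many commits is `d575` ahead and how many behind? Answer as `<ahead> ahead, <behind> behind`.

2 ahead, 0 behind

Reachable from d575: {49ab, 84f6, 9bce, b21a, cea1, d575}.
Reachable from cea1: {84f6, 9bce, b21a, cea1}.
Only in d575's history (ahead): {49ab, d575} — 2.
Only in cea1's history (behind): {} — 0.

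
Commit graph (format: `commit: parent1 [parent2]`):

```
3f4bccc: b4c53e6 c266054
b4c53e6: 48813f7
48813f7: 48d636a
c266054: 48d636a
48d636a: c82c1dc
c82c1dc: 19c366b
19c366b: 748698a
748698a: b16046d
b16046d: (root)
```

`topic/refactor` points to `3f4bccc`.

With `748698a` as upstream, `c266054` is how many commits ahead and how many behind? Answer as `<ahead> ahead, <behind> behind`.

Reachable from c266054: {19c366b, 48d636a, 748698a, b16046d, c266054, c82c1dc}.
Reachable from 748698a: {748698a, b16046d}.
Only in c266054's history (ahead): {19c366b, 48d636a, c266054, c82c1dc} — 4.
Only in 748698a's history (behind): {} — 0.

4 ahead, 0 behind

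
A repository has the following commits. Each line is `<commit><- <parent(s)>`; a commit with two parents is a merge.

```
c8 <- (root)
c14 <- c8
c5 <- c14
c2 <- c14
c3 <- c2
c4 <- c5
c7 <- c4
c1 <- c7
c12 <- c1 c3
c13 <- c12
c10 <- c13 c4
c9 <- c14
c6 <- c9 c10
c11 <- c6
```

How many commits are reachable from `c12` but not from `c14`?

Reachable from c12: {c1, c12, c14, c2, c3, c4, c5, c7, c8}.
Reachable from c14: {c14, c8}.
In c12's history but not c14's: {c1, c12, c2, c3, c4, c5, c7} — 7 commits.

7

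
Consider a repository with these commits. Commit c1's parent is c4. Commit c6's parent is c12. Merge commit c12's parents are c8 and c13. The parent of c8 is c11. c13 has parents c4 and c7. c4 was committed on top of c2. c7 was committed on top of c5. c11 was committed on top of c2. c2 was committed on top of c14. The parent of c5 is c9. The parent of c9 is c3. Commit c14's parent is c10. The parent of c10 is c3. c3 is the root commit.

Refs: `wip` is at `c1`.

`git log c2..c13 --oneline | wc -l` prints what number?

Reachable from c13: {c10, c13, c14, c2, c3, c4, c5, c7, c9}.
Reachable from c2: {c10, c14, c2, c3}.
In c13's history but not c2's: {c13, c4, c5, c7, c9} — 5 commits.

5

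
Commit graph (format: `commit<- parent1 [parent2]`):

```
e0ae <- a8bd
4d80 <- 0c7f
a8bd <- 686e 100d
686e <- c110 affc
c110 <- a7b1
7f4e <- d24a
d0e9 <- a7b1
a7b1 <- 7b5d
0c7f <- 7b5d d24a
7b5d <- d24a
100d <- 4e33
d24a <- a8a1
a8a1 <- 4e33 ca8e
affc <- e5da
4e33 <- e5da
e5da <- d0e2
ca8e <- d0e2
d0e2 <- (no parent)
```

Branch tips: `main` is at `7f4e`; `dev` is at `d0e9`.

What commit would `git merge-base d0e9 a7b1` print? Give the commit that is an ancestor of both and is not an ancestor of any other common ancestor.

a7b1

Ancestors of d0e9: {4e33, 7b5d, a7b1, a8a1, ca8e, d0e2, d0e9, d24a, e5da}.
Ancestors of a7b1: {4e33, 7b5d, a7b1, a8a1, ca8e, d0e2, d24a, e5da}.
Common ancestors: {4e33, 7b5d, a7b1, a8a1, ca8e, d0e2, d24a, e5da}.
Among these, a7b1 is not an ancestor of any other common ancestor — it is the merge base.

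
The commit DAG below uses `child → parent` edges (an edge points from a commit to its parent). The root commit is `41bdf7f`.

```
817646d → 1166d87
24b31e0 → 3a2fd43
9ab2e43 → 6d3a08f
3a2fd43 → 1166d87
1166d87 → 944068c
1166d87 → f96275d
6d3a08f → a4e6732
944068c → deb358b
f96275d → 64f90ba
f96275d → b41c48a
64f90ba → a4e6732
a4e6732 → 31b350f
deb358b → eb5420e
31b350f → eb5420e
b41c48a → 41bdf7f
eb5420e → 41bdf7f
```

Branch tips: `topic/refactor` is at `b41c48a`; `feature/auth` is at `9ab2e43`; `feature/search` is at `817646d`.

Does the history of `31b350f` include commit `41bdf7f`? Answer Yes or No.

Ancestors of 31b350f (commits reachable by following parents): {31b350f, 41bdf7f, eb5420e}.
41bdf7f is in that set, so it is an ancestor of 31b350f.

Yes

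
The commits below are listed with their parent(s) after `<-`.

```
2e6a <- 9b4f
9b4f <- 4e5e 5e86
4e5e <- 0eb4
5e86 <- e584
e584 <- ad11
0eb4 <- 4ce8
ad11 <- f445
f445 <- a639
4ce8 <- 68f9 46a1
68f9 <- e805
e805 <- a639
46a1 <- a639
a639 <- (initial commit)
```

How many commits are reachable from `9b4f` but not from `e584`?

Reachable from 9b4f: {0eb4, 46a1, 4ce8, 4e5e, 5e86, 68f9, 9b4f, a639, ad11, e584, e805, f445}.
Reachable from e584: {a639, ad11, e584, f445}.
In 9b4f's history but not e584's: {0eb4, 46a1, 4ce8, 4e5e, 5e86, 68f9, 9b4f, e805} — 8 commits.

8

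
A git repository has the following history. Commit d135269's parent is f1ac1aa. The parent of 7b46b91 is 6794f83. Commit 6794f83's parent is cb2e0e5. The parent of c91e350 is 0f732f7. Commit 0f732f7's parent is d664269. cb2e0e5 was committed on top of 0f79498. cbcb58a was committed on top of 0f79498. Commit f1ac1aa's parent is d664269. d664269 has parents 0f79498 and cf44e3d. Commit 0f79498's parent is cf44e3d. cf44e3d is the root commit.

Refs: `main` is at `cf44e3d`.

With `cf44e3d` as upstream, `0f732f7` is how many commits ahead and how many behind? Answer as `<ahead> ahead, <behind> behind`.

Reachable from 0f732f7: {0f732f7, 0f79498, cf44e3d, d664269}.
Reachable from cf44e3d: {cf44e3d}.
Only in 0f732f7's history (ahead): {0f732f7, 0f79498, d664269} — 3.
Only in cf44e3d's history (behind): {} — 0.

3 ahead, 0 behind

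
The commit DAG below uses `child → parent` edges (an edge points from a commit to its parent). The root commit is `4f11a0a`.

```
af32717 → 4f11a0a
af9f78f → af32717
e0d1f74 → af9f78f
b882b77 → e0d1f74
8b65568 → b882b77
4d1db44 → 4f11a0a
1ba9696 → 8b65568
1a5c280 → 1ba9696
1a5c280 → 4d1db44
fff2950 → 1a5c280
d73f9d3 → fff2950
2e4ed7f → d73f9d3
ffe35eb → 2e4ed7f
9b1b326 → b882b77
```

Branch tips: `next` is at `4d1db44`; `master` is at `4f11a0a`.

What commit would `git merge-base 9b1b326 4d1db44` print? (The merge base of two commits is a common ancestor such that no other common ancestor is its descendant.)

Ancestors of 9b1b326: {4f11a0a, 9b1b326, af32717, af9f78f, b882b77, e0d1f74}.
Ancestors of 4d1db44: {4d1db44, 4f11a0a}.
Common ancestors: {4f11a0a}.
The only common ancestor is 4f11a0a, so it is the merge base.

4f11a0a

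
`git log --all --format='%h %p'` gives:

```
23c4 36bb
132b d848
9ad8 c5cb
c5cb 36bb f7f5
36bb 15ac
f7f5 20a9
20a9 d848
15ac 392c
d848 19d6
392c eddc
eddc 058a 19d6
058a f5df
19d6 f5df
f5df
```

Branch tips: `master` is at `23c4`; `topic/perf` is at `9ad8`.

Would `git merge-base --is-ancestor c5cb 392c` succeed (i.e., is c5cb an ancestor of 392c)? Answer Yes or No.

No

Ancestors of 392c: {058a, 19d6, 392c, eddc, f5df}.
c5cb is not in that set, so it is not an ancestor of 392c.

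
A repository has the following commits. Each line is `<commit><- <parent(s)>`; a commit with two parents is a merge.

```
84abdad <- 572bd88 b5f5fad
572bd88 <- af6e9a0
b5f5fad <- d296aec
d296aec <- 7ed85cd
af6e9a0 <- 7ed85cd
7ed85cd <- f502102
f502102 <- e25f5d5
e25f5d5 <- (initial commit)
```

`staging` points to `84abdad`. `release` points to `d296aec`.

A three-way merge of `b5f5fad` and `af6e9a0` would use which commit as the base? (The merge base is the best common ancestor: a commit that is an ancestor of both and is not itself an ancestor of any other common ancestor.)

Ancestors of b5f5fad: {7ed85cd, b5f5fad, d296aec, e25f5d5, f502102}.
Ancestors of af6e9a0: {7ed85cd, af6e9a0, e25f5d5, f502102}.
Common ancestors: {7ed85cd, e25f5d5, f502102}.
Among these, 7ed85cd is not an ancestor of any other common ancestor — it is the merge base.

7ed85cd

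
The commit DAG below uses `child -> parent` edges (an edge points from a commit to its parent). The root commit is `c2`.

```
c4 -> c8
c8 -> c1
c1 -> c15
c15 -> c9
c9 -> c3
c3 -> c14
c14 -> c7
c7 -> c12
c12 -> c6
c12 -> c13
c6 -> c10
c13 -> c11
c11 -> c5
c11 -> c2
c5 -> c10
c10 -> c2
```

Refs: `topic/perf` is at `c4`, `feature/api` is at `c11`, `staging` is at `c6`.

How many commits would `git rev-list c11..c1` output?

9

Reachable from c1: {c1, c10, c11, c12, c13, c14, c15, c2, c3, c5, c6, c7, c9}.
Reachable from c11: {c10, c11, c2, c5}.
In c1's history but not c11's: {c1, c12, c13, c14, c15, c3, c6, c7, c9} — 9 commits.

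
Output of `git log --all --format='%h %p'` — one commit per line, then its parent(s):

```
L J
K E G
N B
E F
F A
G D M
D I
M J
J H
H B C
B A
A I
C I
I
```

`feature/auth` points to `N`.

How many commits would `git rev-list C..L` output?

Reachable from L: {A, B, C, H, I, J, L}.
Reachable from C: {C, I}.
In L's history but not C's: {A, B, H, J, L} — 5 commits.

5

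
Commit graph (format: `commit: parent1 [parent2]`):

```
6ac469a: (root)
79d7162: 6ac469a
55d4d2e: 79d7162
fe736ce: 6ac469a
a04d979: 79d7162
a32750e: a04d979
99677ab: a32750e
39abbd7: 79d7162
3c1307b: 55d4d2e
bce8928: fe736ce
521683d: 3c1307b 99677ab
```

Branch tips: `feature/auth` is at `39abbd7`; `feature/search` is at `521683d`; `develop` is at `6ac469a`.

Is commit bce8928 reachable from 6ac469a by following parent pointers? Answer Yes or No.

No

Ancestors of 6ac469a: {6ac469a}.
bce8928 is not in that set, so it is not an ancestor of 6ac469a.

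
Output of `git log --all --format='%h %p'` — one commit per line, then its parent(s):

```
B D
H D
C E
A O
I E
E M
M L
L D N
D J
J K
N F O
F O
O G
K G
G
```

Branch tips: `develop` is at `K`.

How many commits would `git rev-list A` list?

Walking parent pointers from A: reachable set = {A, G, O}.
That is 3 commits.

3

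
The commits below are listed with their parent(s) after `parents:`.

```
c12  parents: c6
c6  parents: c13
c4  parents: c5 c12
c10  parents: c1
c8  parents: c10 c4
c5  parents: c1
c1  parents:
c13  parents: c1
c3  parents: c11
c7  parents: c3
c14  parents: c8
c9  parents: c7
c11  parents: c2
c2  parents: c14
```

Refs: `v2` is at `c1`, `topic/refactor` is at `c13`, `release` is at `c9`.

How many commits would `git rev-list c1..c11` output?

Reachable from c11: {c1, c10, c11, c12, c13, c14, c2, c4, c5, c6, c8}.
Reachable from c1: {c1}.
In c11's history but not c1's: {c10, c11, c12, c13, c14, c2, c4, c5, c6, c8} — 10 commits.

10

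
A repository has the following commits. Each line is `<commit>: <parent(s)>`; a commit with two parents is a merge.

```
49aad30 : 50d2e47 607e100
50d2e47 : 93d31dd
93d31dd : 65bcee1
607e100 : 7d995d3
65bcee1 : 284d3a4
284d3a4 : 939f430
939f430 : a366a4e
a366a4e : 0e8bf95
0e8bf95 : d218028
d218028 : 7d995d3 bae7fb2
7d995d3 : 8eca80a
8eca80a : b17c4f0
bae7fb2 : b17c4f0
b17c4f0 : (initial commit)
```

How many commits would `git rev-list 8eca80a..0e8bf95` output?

4

Reachable from 0e8bf95: {0e8bf95, 7d995d3, 8eca80a, b17c4f0, bae7fb2, d218028}.
Reachable from 8eca80a: {8eca80a, b17c4f0}.
In 0e8bf95's history but not 8eca80a's: {0e8bf95, 7d995d3, bae7fb2, d218028} — 4 commits.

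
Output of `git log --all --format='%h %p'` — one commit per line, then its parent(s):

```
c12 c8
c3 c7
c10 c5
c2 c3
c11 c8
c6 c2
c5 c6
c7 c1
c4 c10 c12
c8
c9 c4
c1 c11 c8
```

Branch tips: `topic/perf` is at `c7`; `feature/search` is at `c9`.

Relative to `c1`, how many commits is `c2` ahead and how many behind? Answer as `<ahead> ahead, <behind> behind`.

3 ahead, 0 behind

Reachable from c2: {c1, c11, c2, c3, c7, c8}.
Reachable from c1: {c1, c11, c8}.
Only in c2's history (ahead): {c2, c3, c7} — 3.
Only in c1's history (behind): {} — 0.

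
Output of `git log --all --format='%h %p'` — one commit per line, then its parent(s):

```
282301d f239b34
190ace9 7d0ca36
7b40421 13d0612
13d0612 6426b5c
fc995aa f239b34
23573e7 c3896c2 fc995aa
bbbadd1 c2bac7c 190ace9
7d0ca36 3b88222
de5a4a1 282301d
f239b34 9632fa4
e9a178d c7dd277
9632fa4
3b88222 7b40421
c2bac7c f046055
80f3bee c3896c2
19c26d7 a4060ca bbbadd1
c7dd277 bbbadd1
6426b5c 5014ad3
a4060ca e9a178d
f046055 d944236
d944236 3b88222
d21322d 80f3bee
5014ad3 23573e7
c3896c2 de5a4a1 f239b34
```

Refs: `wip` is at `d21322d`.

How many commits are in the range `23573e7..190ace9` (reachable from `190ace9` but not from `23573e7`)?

7

Reachable from 190ace9: {13d0612, 190ace9, 23573e7, 282301d, 3b88222, 5014ad3, 6426b5c, 7b40421, 7d0ca36, 9632fa4, c3896c2, de5a4a1, f239b34, fc995aa}.
Reachable from 23573e7: {23573e7, 282301d, 9632fa4, c3896c2, de5a4a1, f239b34, fc995aa}.
In 190ace9's history but not 23573e7's: {13d0612, 190ace9, 3b88222, 5014ad3, 6426b5c, 7b40421, 7d0ca36} — 7 commits.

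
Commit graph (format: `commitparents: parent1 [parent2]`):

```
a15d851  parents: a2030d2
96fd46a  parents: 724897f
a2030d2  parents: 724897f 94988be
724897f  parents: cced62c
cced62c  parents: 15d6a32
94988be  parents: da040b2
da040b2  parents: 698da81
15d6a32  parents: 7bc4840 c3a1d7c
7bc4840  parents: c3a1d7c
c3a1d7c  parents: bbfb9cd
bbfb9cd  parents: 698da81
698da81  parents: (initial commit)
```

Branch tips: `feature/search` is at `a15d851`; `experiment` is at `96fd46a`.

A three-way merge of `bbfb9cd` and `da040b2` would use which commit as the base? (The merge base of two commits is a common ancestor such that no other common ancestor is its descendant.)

698da81

Ancestors of bbfb9cd: {698da81, bbfb9cd}.
Ancestors of da040b2: {698da81, da040b2}.
Common ancestors: {698da81}.
The only common ancestor is 698da81, so it is the merge base.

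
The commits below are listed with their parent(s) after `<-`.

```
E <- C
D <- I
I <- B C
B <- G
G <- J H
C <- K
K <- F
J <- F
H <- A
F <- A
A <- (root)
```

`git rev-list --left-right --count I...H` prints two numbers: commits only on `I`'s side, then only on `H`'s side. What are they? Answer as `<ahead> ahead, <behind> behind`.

7 ahead, 0 behind

Reachable from I: {A, B, C, F, G, H, I, J, K}.
Reachable from H: {A, H}.
Only in I's history (ahead): {B, C, F, G, I, J, K} — 7.
Only in H's history (behind): {} — 0.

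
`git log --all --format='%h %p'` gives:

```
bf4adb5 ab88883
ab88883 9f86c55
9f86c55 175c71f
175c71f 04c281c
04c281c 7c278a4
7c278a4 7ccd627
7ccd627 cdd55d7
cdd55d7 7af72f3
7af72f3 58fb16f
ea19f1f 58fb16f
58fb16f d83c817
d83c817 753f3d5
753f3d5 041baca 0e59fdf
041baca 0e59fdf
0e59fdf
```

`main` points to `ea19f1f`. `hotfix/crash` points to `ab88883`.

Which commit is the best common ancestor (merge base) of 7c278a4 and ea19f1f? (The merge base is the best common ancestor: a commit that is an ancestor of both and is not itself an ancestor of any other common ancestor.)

58fb16f

Ancestors of 7c278a4: {041baca, 0e59fdf, 58fb16f, 753f3d5, 7af72f3, 7c278a4, 7ccd627, cdd55d7, d83c817}.
Ancestors of ea19f1f: {041baca, 0e59fdf, 58fb16f, 753f3d5, d83c817, ea19f1f}.
Common ancestors: {041baca, 0e59fdf, 58fb16f, 753f3d5, d83c817}.
Among these, 58fb16f is not an ancestor of any other common ancestor — it is the merge base.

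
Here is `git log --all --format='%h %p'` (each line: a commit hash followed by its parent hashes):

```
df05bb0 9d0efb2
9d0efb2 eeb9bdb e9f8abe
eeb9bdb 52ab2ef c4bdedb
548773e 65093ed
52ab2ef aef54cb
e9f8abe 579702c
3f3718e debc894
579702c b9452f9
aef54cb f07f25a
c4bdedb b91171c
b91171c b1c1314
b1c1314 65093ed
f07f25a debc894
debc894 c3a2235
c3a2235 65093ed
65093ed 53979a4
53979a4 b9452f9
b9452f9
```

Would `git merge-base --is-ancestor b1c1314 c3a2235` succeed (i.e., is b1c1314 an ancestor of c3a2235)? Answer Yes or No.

No

Ancestors of c3a2235: {53979a4, 65093ed, b9452f9, c3a2235}.
b1c1314 is not in that set, so it is not an ancestor of c3a2235.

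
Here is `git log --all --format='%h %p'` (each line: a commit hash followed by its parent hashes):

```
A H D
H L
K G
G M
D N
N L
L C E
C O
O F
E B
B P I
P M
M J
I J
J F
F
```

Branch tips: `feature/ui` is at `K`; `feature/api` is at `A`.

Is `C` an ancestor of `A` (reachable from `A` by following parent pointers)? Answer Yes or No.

Yes

Ancestors of A (commits reachable by following parents): {A, B, C, D, E, F, H, I, J, L, M, N, O, P}.
C is in that set, so it is an ancestor of A.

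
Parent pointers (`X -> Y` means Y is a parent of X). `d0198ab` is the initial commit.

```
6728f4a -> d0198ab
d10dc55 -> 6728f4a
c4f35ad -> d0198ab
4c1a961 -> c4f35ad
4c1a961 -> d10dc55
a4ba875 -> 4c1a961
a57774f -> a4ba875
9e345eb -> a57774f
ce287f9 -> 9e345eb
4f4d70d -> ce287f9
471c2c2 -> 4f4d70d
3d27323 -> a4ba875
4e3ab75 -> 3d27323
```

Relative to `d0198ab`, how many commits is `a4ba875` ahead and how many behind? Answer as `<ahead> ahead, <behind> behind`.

Reachable from a4ba875: {4c1a961, 6728f4a, a4ba875, c4f35ad, d0198ab, d10dc55}.
Reachable from d0198ab: {d0198ab}.
Only in a4ba875's history (ahead): {4c1a961, 6728f4a, a4ba875, c4f35ad, d10dc55} — 5.
Only in d0198ab's history (behind): {} — 0.

5 ahead, 0 behind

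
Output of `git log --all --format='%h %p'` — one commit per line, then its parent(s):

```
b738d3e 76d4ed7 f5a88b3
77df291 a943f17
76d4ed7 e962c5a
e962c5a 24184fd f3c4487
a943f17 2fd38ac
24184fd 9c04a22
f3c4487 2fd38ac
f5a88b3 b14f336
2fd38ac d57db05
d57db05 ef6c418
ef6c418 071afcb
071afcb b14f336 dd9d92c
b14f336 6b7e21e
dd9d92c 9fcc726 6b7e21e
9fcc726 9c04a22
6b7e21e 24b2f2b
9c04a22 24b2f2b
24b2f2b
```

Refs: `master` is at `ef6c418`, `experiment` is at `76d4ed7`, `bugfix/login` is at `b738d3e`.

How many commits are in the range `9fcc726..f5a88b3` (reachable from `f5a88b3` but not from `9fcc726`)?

Reachable from f5a88b3: {24b2f2b, 6b7e21e, b14f336, f5a88b3}.
Reachable from 9fcc726: {24b2f2b, 9c04a22, 9fcc726}.
In f5a88b3's history but not 9fcc726's: {6b7e21e, b14f336, f5a88b3} — 3 commits.

3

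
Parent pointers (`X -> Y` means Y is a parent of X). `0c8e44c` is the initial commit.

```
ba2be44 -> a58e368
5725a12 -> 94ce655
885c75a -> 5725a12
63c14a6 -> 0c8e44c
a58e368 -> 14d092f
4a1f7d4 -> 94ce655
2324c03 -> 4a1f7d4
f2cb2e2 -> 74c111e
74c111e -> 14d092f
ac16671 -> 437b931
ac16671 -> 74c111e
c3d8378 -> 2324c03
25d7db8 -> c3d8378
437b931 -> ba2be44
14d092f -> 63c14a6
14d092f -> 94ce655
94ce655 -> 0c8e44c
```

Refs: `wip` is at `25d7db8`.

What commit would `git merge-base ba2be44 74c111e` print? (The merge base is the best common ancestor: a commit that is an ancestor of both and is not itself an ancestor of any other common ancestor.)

14d092f

Ancestors of ba2be44: {0c8e44c, 14d092f, 63c14a6, 94ce655, a58e368, ba2be44}.
Ancestors of 74c111e: {0c8e44c, 14d092f, 63c14a6, 74c111e, 94ce655}.
Common ancestors: {0c8e44c, 14d092f, 63c14a6, 94ce655}.
Among these, 14d092f is not an ancestor of any other common ancestor — it is the merge base.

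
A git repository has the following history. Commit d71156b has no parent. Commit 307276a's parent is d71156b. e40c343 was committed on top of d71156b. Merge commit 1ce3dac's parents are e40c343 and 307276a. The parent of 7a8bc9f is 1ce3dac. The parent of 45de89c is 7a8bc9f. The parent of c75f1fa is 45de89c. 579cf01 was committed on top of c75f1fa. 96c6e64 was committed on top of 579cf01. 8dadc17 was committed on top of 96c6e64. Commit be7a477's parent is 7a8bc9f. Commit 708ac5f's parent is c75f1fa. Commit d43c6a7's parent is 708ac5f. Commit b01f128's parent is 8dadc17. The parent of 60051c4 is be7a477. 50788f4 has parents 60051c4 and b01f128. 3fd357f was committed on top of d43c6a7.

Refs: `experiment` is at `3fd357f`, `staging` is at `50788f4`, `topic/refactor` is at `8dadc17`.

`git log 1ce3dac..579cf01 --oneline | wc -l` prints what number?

Reachable from 579cf01: {1ce3dac, 307276a, 45de89c, 579cf01, 7a8bc9f, c75f1fa, d71156b, e40c343}.
Reachable from 1ce3dac: {1ce3dac, 307276a, d71156b, e40c343}.
In 579cf01's history but not 1ce3dac's: {45de89c, 579cf01, 7a8bc9f, c75f1fa} — 4 commits.

4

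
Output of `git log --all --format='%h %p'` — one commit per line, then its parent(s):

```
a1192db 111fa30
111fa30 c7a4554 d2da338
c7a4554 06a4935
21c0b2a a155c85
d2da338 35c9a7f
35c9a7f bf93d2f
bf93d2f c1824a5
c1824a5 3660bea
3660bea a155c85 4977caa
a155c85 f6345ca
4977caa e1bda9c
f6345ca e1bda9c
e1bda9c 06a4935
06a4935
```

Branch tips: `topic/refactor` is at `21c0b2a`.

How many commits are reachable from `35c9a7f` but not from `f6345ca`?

Reachable from 35c9a7f: {06a4935, 35c9a7f, 3660bea, 4977caa, a155c85, bf93d2f, c1824a5, e1bda9c, f6345ca}.
Reachable from f6345ca: {06a4935, e1bda9c, f6345ca}.
In 35c9a7f's history but not f6345ca's: {35c9a7f, 3660bea, 4977caa, a155c85, bf93d2f, c1824a5} — 6 commits.

6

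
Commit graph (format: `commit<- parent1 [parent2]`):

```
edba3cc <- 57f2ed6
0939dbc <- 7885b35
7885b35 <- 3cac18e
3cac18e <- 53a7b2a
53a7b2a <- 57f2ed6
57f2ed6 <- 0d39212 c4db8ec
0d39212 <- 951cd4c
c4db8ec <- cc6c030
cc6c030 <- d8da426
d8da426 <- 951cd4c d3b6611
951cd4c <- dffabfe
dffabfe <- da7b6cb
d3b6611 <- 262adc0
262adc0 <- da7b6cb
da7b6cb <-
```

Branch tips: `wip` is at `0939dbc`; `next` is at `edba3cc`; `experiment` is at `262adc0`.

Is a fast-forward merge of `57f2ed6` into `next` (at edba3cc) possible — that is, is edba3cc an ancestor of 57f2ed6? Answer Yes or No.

A fast-forward from edba3cc to 57f2ed6 is possible iff edba3cc is an ancestor of 57f2ed6.
Ancestors of 57f2ed6: {0d39212, 262adc0, 57f2ed6, 951cd4c, c4db8ec, cc6c030, d3b6611, d8da426, da7b6cb, dffabfe}.
edba3cc is not among them, so fast-forward is not possible.

No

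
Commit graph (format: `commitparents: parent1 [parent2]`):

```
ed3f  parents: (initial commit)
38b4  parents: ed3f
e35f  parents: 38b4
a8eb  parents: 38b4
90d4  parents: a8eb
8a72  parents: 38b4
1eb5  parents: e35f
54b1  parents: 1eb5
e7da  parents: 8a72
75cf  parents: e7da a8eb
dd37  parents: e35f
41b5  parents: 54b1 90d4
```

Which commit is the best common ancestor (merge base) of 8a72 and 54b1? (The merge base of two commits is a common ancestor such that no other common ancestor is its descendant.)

Ancestors of 8a72: {38b4, 8a72, ed3f}.
Ancestors of 54b1: {1eb5, 38b4, 54b1, e35f, ed3f}.
Common ancestors: {38b4, ed3f}.
Among these, 38b4 is not an ancestor of any other common ancestor — it is the merge base.

38b4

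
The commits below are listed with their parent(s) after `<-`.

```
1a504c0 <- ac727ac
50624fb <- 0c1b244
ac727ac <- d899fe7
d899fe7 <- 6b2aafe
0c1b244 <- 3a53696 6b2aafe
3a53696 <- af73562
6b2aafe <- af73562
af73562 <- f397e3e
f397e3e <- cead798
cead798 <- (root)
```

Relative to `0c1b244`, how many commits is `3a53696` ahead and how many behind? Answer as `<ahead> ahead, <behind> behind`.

0 ahead, 2 behind

Reachable from 3a53696: {3a53696, af73562, cead798, f397e3e}.
Reachable from 0c1b244: {0c1b244, 3a53696, 6b2aafe, af73562, cead798, f397e3e}.
Only in 3a53696's history (ahead): {} — 0.
Only in 0c1b244's history (behind): {0c1b244, 6b2aafe} — 2.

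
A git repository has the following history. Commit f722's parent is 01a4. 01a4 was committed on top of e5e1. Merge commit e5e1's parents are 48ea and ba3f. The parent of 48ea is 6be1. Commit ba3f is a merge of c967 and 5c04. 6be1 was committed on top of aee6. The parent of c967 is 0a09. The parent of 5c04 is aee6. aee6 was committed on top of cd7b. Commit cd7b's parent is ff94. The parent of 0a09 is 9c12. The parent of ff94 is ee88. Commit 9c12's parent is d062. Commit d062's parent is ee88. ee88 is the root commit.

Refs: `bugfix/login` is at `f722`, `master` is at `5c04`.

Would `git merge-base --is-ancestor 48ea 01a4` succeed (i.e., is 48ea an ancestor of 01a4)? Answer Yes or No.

Yes

Ancestors of 01a4 (commits reachable by following parents): {01a4, 0a09, 48ea, 5c04, 6be1, 9c12, aee6, ba3f, c967, cd7b, d062, e5e1, ee88, ff94}.
48ea is in that set, so it is an ancestor of 01a4.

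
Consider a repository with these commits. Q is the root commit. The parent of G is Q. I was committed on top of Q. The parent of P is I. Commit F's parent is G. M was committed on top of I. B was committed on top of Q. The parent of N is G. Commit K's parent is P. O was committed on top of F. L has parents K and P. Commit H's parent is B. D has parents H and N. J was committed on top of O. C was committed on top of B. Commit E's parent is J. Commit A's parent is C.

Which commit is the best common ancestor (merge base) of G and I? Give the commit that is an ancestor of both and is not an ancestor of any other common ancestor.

Ancestors of G: {G, Q}.
Ancestors of I: {I, Q}.
Common ancestors: {Q}.
The only common ancestor is Q, so it is the merge base.

Q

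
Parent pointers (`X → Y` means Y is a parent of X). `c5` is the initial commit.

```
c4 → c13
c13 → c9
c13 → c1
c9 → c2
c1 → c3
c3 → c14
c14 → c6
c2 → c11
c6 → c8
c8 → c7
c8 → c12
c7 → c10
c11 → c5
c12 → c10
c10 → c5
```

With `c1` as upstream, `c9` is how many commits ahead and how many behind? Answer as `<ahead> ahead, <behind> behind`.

3 ahead, 8 behind

Reachable from c9: {c11, c2, c5, c9}.
Reachable from c1: {c1, c10, c12, c14, c3, c5, c6, c7, c8}.
Only in c9's history (ahead): {c11, c2, c9} — 3.
Only in c1's history (behind): {c1, c10, c12, c14, c3, c6, c7, c8} — 8.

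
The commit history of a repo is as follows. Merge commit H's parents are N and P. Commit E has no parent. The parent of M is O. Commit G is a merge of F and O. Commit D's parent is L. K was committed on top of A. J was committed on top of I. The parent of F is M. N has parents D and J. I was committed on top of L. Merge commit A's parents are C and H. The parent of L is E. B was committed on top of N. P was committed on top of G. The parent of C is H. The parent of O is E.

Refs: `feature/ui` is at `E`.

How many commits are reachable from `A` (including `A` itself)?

Walking parent pointers from A: reachable set = {A, C, D, E, F, G, H, I, J, L, M, N, O, P}.
That is 14 commits.

14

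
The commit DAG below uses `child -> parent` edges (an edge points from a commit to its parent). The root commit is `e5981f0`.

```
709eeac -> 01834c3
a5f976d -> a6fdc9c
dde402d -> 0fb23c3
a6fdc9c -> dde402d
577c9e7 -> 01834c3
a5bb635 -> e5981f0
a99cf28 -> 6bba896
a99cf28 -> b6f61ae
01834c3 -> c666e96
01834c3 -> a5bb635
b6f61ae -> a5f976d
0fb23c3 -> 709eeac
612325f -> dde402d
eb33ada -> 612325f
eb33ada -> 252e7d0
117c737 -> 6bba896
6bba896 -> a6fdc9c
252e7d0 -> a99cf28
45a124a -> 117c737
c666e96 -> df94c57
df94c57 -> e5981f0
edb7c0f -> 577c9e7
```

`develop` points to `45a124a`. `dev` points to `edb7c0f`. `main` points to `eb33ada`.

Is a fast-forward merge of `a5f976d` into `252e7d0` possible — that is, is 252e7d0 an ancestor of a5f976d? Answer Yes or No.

A fast-forward from 252e7d0 to a5f976d is possible iff 252e7d0 is an ancestor of a5f976d.
Ancestors of a5f976d: {01834c3, 0fb23c3, 709eeac, a5bb635, a5f976d, a6fdc9c, c666e96, dde402d, df94c57, e5981f0}.
252e7d0 is not among them, so fast-forward is not possible.

No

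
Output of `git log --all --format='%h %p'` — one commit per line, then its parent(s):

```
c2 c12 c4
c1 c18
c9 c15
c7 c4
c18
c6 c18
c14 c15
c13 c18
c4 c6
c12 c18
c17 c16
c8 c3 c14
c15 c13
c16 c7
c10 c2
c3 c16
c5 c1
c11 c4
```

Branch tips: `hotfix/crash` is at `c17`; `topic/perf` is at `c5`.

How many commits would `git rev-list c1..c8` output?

Reachable from c8: {c13, c14, c15, c16, c18, c3, c4, c6, c7, c8}.
Reachable from c1: {c1, c18}.
In c8's history but not c1's: {c13, c14, c15, c16, c3, c4, c6, c7, c8} — 9 commits.

9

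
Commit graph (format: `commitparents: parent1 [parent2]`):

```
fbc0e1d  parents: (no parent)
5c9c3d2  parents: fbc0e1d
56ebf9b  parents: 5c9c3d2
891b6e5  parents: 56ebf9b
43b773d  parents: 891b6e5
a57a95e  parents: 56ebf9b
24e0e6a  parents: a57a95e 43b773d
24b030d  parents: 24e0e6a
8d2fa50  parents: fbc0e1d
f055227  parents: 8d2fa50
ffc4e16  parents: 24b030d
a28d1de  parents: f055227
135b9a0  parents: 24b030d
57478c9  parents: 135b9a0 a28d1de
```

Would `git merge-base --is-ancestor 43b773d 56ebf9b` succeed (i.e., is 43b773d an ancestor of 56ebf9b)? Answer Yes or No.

Ancestors of 56ebf9b: {56ebf9b, 5c9c3d2, fbc0e1d}.
43b773d is not in that set, so it is not an ancestor of 56ebf9b.

No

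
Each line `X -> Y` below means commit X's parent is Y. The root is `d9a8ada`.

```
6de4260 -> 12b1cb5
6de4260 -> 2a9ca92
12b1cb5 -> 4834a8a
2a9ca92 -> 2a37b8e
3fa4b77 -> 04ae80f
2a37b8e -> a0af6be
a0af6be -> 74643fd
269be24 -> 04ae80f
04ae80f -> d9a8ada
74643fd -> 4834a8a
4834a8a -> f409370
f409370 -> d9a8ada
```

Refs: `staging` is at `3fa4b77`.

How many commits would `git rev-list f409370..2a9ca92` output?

Reachable from 2a9ca92: {2a37b8e, 2a9ca92, 4834a8a, 74643fd, a0af6be, d9a8ada, f409370}.
Reachable from f409370: {d9a8ada, f409370}.
In 2a9ca92's history but not f409370's: {2a37b8e, 2a9ca92, 4834a8a, 74643fd, a0af6be} — 5 commits.

5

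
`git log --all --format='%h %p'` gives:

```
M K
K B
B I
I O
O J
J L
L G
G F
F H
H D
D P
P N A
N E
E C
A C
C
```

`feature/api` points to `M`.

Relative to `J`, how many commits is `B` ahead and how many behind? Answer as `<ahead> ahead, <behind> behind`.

3 ahead, 0 behind

Reachable from B: {A, B, C, D, E, F, G, H, I, J, L, N, O, P}.
Reachable from J: {A, C, D, E, F, G, H, J, L, N, P}.
Only in B's history (ahead): {B, I, O} — 3.
Only in J's history (behind): {} — 0.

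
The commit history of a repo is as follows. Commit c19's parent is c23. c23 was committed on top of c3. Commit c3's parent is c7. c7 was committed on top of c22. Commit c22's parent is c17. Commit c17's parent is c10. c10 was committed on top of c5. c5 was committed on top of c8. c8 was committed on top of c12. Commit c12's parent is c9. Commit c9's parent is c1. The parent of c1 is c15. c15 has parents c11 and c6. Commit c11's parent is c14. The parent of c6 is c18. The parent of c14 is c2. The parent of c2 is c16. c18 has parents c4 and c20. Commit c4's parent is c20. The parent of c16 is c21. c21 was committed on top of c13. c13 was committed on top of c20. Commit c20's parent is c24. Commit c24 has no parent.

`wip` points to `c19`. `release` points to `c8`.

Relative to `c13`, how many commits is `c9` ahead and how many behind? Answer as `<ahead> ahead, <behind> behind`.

Reachable from c9: {c1, c11, c13, c14, c15, c16, c18, c2, c20, c21, c24, c4, c6, c9}.
Reachable from c13: {c13, c20, c24}.
Only in c9's history (ahead): {c1, c11, c14, c15, c16, c18, c2, c21, c4, c6, c9} — 11.
Only in c13's history (behind): {} — 0.

11 ahead, 0 behind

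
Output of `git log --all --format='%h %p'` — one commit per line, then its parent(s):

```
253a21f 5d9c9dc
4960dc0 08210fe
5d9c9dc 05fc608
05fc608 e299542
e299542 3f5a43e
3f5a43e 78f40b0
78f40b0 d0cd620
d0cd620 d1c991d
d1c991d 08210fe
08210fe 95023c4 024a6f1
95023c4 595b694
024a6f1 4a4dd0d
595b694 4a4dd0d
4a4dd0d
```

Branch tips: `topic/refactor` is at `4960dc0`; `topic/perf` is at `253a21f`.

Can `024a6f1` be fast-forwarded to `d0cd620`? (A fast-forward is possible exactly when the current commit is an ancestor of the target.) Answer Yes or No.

A fast-forward from 024a6f1 to d0cd620 is possible iff 024a6f1 is an ancestor of d0cd620.
Ancestors of d0cd620: {024a6f1, 08210fe, 4a4dd0d, 595b694, 95023c4, d0cd620, d1c991d}.
024a6f1 is among them, so fast-forward is possible.

Yes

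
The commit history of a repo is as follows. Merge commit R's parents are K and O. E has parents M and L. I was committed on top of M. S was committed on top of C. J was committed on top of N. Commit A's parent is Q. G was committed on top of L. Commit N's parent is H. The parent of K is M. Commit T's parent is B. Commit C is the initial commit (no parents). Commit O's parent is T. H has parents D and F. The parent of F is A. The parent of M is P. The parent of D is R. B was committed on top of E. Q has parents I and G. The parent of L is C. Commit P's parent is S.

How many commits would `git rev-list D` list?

12

Walking parent pointers from D: reachable set = {B, C, D, E, K, L, M, O, P, R, S, T}.
That is 12 commits.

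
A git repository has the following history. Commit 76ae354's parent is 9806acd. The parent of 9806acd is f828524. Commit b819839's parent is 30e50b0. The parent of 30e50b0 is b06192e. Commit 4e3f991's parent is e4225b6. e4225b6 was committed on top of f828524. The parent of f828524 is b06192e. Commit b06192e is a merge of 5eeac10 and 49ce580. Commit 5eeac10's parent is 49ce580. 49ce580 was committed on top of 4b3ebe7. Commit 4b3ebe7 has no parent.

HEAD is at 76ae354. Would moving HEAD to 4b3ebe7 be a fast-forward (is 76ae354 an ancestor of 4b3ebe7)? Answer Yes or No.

A fast-forward from 76ae354 to 4b3ebe7 is possible iff 76ae354 is an ancestor of 4b3ebe7.
Ancestors of 4b3ebe7: {4b3ebe7}.
76ae354 is not among them, so fast-forward is not possible.

No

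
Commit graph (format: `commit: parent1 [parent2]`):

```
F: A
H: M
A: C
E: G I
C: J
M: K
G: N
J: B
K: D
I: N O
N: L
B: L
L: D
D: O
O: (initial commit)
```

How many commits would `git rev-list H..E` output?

Reachable from E: {D, E, G, I, L, N, O}.
Reachable from H: {D, H, K, M, O}.
In E's history but not H's: {E, G, I, L, N} — 5 commits.

5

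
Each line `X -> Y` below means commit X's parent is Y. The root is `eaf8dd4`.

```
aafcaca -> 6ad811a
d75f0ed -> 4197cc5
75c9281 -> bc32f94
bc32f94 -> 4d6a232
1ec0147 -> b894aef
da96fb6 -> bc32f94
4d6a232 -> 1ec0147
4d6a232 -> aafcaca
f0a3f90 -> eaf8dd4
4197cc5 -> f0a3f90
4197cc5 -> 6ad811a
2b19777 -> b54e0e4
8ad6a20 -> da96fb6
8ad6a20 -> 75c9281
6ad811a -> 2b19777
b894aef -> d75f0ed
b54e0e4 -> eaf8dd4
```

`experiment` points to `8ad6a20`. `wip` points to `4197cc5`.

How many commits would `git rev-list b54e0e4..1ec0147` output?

Reachable from 1ec0147: {1ec0147, 2b19777, 4197cc5, 6ad811a, b54e0e4, b894aef, d75f0ed, eaf8dd4, f0a3f90}.
Reachable from b54e0e4: {b54e0e4, eaf8dd4}.
In 1ec0147's history but not b54e0e4's: {1ec0147, 2b19777, 4197cc5, 6ad811a, b894aef, d75f0ed, f0a3f90} — 7 commits.

7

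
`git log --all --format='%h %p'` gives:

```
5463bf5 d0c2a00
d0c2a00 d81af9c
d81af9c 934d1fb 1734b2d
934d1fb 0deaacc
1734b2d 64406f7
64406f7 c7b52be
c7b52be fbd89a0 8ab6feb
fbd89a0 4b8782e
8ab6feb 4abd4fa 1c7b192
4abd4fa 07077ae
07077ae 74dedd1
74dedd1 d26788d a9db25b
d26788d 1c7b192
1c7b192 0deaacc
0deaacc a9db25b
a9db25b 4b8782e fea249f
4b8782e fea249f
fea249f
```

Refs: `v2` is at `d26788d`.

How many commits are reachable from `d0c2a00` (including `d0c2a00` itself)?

Walking parent pointers from d0c2a00: reachable set = {07077ae, 0deaacc, 1734b2d, 1c7b192, 4abd4fa, 4b8782e, 64406f7, 74dedd1, 8ab6feb, 934d1fb, a9db25b, c7b52be, d0c2a00, d26788d, d81af9c, fbd89a0, fea249f}.
That is 17 commits.

17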